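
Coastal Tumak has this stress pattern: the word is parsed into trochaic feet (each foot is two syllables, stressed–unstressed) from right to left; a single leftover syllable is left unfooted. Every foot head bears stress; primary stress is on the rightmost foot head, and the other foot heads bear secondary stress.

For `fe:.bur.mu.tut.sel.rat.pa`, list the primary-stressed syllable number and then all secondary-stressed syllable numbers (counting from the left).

Parse right to left into trochaic (ˈσσ) feet: fe: (ˈbur.mu) (ˈtut.sel) (ˈrat.pa). Syllable 1 is left unfooted.
Foot heads (stressed positions): 2, 4, 6.
End Rule Rightmost: primary stress on the rightmost head = syllable 6.
Secondary stress on 2, 4: fe:.ˌbur.mu.ˌtut.sel.ˈrat.pa.

primary 6, secondary 2, 4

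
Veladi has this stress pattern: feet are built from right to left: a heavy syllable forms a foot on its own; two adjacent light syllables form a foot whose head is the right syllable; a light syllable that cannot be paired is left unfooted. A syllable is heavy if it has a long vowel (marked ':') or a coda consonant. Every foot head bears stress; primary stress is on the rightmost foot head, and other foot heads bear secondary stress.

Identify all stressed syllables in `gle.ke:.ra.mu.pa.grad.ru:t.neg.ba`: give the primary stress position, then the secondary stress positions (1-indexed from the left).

Weights: 1 gle L, 2 ke: H, 3 ra L, 4 mu L, 5 pa L, 6 grad H, 7 ru:t H, 8 neg H, 9 ba L.
Parse right to left (heavy = foot alone; LL = one foot; stranded L unfooted): gle (ˈke:) ra (mu.ˈpa) (ˈgrad) (ˈru:t) (ˈneg) ba.
Foot heads: 2, 5, 6, 7, 8.
Primary stress on the rightmost head = syllable 8.
Secondary stress on 2, 5, 6, 7: gle.ˌke:.ra.mu.ˌpa.ˌgrad.ˌru:t.ˈneg.ba.

primary 8, secondary 2, 5, 6, 7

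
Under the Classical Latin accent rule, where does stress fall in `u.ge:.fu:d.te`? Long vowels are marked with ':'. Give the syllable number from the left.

Classical Latin: stress the penult if heavy (long vowel or closed), else the antepenult.
Weights: 2 ge: H, 3 fu:d H, 4 te L.
The penult (syllable 3, fu:d) is heavy, so it takes stress.
Stress on syllable 3: u.ge:.ˈfu:d.te.

3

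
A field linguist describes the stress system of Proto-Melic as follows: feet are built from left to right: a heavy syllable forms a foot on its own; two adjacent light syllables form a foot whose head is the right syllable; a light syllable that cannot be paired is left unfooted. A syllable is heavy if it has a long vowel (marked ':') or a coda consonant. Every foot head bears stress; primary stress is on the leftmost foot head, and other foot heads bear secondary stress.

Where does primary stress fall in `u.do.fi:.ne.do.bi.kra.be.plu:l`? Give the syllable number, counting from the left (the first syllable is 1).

2

Weights: 1 u L, 2 do L, 3 fi: H, 4 ne L, 5 do L, 6 bi L, 7 kra L, 8 be L, 9 plu:l H.
Parse left to right (heavy = foot alone; LL = one foot; stranded L unfooted): (u.ˈdo) (ˈfi:) (ne.ˈdo) (bi.ˈkra) be (ˈplu:l).
Foot heads: 2, 3, 5, 7, 9.
Primary stress on the leftmost head = syllable 2.
Primary stress: syllable 2 → u.ˈdo.fi:.ne.do.bi.kra.be.plu:l.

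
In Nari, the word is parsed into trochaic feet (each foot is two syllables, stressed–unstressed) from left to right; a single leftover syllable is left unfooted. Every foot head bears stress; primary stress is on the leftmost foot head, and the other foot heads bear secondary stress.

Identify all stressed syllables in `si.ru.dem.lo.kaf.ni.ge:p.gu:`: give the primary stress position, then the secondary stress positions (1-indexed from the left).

primary 1, secondary 3, 5, 7

Parse left to right into trochaic (ˈσσ) feet: (ˈsi.ru) (ˈdem.lo) (ˈkaf.ni) (ˈge:p.gu:).
Foot heads (stressed positions): 1, 3, 5, 7.
End Rule Leftmost: primary stress on the leftmost head = syllable 1.
Secondary stress on 3, 5, 7: ˈsi.ru.ˌdem.lo.ˌkaf.ni.ˌge:p.gu:.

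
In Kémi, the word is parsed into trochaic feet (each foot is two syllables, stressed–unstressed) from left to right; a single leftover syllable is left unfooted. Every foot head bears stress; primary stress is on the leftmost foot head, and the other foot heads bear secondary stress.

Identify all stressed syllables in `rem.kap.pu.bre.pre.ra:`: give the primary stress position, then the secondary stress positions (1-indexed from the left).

Parse left to right into trochaic (ˈσσ) feet: (ˈrem.kap) (ˈpu.bre) (ˈpre.ra:).
Foot heads (stressed positions): 1, 3, 5.
End Rule Leftmost: primary stress on the leftmost head = syllable 1.
Secondary stress on 3, 5: ˈrem.kap.ˌpu.bre.ˌpre.ra:.

primary 1, secondary 3, 5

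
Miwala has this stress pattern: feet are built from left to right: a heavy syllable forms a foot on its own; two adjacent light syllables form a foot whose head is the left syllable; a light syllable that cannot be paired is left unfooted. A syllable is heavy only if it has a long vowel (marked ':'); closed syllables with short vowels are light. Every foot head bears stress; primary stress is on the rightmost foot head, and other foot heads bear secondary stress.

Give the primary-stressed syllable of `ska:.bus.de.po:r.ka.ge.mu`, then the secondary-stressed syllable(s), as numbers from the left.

primary 5, secondary 1, 2, 4

Weights: 1 ska: H, 2 bus L, 3 de L, 4 po:r H, 5 ka L, 6 ge L, 7 mu L.
Parse left to right (heavy = foot alone; LL = one foot; stranded L unfooted): (ˈska:) (ˈbus.de) (ˈpo:r) (ˈka.ge) mu.
Foot heads: 1, 2, 4, 5.
Primary stress on the rightmost head = syllable 5.
Secondary stress on 1, 2, 4: ˌska:.ˌbus.de.ˌpo:r.ˈka.ge.mu.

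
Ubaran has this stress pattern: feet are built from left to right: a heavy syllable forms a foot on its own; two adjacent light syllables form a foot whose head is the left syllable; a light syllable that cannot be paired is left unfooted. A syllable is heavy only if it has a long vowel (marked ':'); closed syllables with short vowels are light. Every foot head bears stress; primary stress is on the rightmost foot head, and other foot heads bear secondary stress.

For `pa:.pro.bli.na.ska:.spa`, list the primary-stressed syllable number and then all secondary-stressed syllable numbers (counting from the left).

primary 5, secondary 1, 2

Weights: 1 pa: H, 2 pro L, 3 bli L, 4 na L, 5 ska: H, 6 spa L.
Parse left to right (heavy = foot alone; LL = one foot; stranded L unfooted): (ˈpa:) (ˈpro.bli) na (ˈska:) spa.
Foot heads: 1, 2, 5.
Primary stress on the rightmost head = syllable 5.
Secondary stress on 1, 2: ˌpa:.ˌpro.bli.na.ˈska:.spa.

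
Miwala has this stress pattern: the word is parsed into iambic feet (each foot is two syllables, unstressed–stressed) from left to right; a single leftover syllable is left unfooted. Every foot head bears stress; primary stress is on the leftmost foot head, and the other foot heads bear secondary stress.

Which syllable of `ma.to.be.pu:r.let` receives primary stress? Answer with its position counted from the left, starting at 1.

Parse left to right into iambic (σˈσ) feet: (ma.ˈto) (be.ˈpu:r) let. Syllable 5 is left unfooted.
Foot heads (stressed positions): 2, 4.
End Rule Leftmost: primary stress on the leftmost head = syllable 2.
Primary stress: syllable 2 → ma.ˈto.be.pu:r.let.

2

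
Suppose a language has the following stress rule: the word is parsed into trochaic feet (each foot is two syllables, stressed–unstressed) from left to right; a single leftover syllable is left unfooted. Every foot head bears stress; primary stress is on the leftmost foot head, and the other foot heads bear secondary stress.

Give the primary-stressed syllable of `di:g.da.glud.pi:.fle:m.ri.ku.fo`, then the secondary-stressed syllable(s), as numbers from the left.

Parse left to right into trochaic (ˈσσ) feet: (ˈdi:g.da) (ˈglud.pi:) (ˈfle:m.ri) (ˈku.fo).
Foot heads (stressed positions): 1, 3, 5, 7.
End Rule Leftmost: primary stress on the leftmost head = syllable 1.
Secondary stress on 3, 5, 7: ˈdi:g.da.ˌglud.pi:.ˌfle:m.ri.ˌku.fo.

primary 1, secondary 3, 5, 7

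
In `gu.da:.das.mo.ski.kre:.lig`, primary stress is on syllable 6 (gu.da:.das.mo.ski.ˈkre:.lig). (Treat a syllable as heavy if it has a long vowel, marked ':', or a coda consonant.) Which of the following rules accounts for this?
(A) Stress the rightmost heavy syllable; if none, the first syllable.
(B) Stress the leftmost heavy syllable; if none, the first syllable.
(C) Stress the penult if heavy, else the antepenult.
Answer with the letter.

C

Rule A → syllable 7 (observed: 6).
Rule B → syllable 2 (observed: 6).
Rule C → syllable 6 ✓.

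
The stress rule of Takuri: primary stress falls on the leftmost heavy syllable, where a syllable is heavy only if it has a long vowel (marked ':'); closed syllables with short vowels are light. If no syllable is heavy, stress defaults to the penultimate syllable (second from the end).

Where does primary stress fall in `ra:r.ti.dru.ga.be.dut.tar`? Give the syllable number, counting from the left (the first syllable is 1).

1

Weights: 1 ra:r H, 2 ti L, 3 dru L, 4 ga L, 5 be L, 6 dut L, 7 tar L.
Heavy syllables in the domain: 1. The leftmost is syllable 1 (ra:r).
Primary stress: syllable 1 → ˈra:r.ti.dru.ga.be.dut.tar.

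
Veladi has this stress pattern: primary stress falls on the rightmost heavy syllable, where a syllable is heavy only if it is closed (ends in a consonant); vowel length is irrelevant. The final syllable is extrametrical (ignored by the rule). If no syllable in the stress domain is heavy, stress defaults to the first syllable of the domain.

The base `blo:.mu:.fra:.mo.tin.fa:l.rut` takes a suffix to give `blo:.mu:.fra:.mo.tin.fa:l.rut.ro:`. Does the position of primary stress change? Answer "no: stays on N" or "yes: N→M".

Base `blo:.mu:.fra:.mo.tin.fa:l.rut` (7 syllables):
  The final syllable (7, rut) is extrametrical; the stress domain is syllables 1–6.
  Weights: 1 blo: L, 2 mu: L, 3 fra: L, 4 mo L, 5 tin H, 6 fa:l H.
  Heavy syllables in the domain: 5, 6. The rightmost is syllable 6 (fa:l).
  → primary stress on syllable 6.
Suffixed `blo:.mu:.fra:.mo.tin.fa:l.rut.ro:` (8 syllables):
  The final syllable (8, ro:) is extrametrical; the stress domain is syllables 1–7.
  Weights: 1 blo: L, 2 mu: L, 3 fra: L, 4 mo L, 5 tin H, 6 fa:l H, 7 rut H.
  Heavy syllables in the domain: 5, 6, 7. The rightmost is syllable 7 (rut).
  → primary stress on syllable 7.

yes: 6→7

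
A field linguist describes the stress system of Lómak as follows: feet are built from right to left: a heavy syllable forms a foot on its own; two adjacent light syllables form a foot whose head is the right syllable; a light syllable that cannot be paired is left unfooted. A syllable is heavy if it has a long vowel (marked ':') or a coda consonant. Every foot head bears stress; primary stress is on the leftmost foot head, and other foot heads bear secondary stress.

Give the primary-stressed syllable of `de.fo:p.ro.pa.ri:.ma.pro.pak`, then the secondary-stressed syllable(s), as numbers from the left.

Weights: 1 de L, 2 fo:p H, 3 ro L, 4 pa L, 5 ri: H, 6 ma L, 7 pro L, 8 pak H.
Parse right to left (heavy = foot alone; LL = one foot; stranded L unfooted): de (ˈfo:p) (ro.ˈpa) (ˈri:) (ma.ˈpro) (ˈpak).
Foot heads: 2, 4, 5, 7, 8.
Primary stress on the leftmost head = syllable 2.
Secondary stress on 4, 5, 7, 8: de.ˈfo:p.ro.ˌpa.ˌri:.ma.ˌpro.ˌpak.

primary 2, secondary 4, 5, 7, 8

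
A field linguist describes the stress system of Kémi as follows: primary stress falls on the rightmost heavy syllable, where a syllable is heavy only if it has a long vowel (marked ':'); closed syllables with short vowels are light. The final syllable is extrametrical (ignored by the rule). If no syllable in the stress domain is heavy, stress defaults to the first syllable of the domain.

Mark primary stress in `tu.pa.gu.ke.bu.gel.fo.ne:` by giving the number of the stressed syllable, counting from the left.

The final syllable (8, ne:) is extrametrical; the stress domain is syllables 1–7.
Weights: 1 tu L, 2 pa L, 3 gu L, 4 ke L, 5 bu L, 6 gel L, 7 fo L.
No heavy syllable in the domain; default to the first syllable of the domain = syllable 1.
Primary stress: syllable 1 → ˈtu.pa.gu.ke.bu.gel.fo.ne:.

1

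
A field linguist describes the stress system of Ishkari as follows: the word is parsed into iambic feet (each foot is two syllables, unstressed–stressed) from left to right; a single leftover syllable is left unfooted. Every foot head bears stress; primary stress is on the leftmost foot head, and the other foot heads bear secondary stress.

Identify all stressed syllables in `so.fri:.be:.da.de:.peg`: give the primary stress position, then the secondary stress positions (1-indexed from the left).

Parse left to right into iambic (σˈσ) feet: (so.ˈfri:) (be:.ˈda) (de:.ˈpeg).
Foot heads (stressed positions): 2, 4, 6.
End Rule Leftmost: primary stress on the leftmost head = syllable 2.
Secondary stress on 4, 6: so.ˈfri:.be:.ˌda.de:.ˌpeg.

primary 2, secondary 4, 6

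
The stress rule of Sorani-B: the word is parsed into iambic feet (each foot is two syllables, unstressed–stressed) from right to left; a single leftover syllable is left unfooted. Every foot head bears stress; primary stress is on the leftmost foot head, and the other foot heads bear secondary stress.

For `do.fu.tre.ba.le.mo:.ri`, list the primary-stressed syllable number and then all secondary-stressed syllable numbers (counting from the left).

primary 3, secondary 5, 7

Parse right to left into iambic (σˈσ) feet: do (fu.ˈtre) (ba.ˈle) (mo:.ˈri). Syllable 1 is left unfooted.
Foot heads (stressed positions): 3, 5, 7.
End Rule Leftmost: primary stress on the leftmost head = syllable 3.
Secondary stress on 5, 7: do.fu.ˈtre.ba.ˌle.mo:.ˌri.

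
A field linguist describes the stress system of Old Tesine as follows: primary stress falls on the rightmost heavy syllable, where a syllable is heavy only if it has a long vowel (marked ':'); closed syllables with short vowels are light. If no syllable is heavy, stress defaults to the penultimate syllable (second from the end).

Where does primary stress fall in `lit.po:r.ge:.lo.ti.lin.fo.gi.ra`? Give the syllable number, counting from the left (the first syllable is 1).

3

Weights: 1 lit L, 2 po:r H, 3 ge: H, 4 lo L, 5 ti L, 6 lin L, 7 fo L, 8 gi L, 9 ra L.
Heavy syllables in the domain: 2, 3. The rightmost is syllable 3 (ge:).
Primary stress: syllable 3 → lit.po:r.ˈge:.lo.ti.lin.fo.gi.ra.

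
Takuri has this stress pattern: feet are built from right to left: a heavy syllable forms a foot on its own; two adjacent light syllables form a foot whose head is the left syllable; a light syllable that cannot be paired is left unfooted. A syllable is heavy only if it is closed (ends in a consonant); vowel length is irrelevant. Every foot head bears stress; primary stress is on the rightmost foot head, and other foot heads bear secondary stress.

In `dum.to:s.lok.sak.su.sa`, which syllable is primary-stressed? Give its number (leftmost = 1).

5

Weights: 1 dum H, 2 to:s H, 3 lok H, 4 sak H, 5 su L, 6 sa L.
Parse right to left (heavy = foot alone; LL = one foot; stranded L unfooted): (ˈdum) (ˈto:s) (ˈlok) (ˈsak) (ˈsu.sa).
Foot heads: 1, 2, 3, 4, 5.
Primary stress on the rightmost head = syllable 5.
Primary stress: syllable 5 → dum.to:s.lok.sak.ˈsu.sa.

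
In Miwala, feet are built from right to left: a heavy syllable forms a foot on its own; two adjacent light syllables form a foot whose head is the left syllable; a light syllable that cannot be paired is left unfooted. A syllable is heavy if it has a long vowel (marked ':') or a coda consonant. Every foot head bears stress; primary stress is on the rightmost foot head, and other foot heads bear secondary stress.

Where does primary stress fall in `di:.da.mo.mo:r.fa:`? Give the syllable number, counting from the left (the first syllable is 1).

5

Weights: 1 di: H, 2 da L, 3 mo L, 4 mo:r H, 5 fa: H.
Parse right to left (heavy = foot alone; LL = one foot; stranded L unfooted): (ˈdi:) (ˈda.mo) (ˈmo:r) (ˈfa:).
Foot heads: 1, 2, 4, 5.
Primary stress on the rightmost head = syllable 5.
Primary stress: syllable 5 → di:.da.mo.mo:r.ˈfa:.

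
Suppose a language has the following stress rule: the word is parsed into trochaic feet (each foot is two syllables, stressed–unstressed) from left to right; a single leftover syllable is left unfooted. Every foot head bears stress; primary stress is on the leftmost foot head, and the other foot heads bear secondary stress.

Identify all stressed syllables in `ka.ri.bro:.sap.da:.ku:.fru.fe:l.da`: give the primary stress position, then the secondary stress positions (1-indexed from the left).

Parse left to right into trochaic (ˈσσ) feet: (ˈka.ri) (ˈbro:.sap) (ˈda:.ku:) (ˈfru.fe:l) da. Syllable 9 is left unfooted.
Foot heads (stressed positions): 1, 3, 5, 7.
End Rule Leftmost: primary stress on the leftmost head = syllable 1.
Secondary stress on 3, 5, 7: ˈka.ri.ˌbro:.sap.ˌda:.ku:.ˌfru.fe:l.da.

primary 1, secondary 3, 5, 7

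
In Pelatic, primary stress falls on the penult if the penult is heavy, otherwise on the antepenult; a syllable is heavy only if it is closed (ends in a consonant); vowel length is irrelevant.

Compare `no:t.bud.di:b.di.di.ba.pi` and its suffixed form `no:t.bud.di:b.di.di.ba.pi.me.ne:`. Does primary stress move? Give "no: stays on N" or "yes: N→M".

yes: 5→7

Base `no:t.bud.di:b.di.di.ba.pi` (7 syllables):
  Weights: 5 di L, 6 ba L, 7 pi L.
  The penult (syllable 6, ba) is light, so stress falls on the antepenult (syllable 5, di).
  → primary stress on syllable 5.
Suffixed `no:t.bud.di:b.di.di.ba.pi.me.ne:` (9 syllables):
  Weights: 7 pi L, 8 me L, 9 ne: L.
  The penult (syllable 8, me) is light, so stress falls on the antepenult (syllable 7, pi).
  → primary stress on syllable 7.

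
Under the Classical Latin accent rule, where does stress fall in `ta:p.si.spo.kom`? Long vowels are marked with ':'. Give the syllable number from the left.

Classical Latin: stress the penult if heavy (long vowel or closed), else the antepenult.
Weights: 2 si L, 3 spo L, 4 kom H.
The penult (syllable 3, spo) is light, so stress falls on the antepenult (syllable 2, si).
Stress on syllable 2: ta:p.ˈsi.spo.kom.

2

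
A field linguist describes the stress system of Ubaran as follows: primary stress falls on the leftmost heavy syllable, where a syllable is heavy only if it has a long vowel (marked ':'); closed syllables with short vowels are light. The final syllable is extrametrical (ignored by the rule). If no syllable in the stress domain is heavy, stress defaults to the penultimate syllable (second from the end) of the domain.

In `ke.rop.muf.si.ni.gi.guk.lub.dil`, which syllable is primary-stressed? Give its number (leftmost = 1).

7

The final syllable (9, dil) is extrametrical; the stress domain is syllables 1–8.
Weights: 1 ke L, 2 rop L, 3 muf L, 4 si L, 5 ni L, 6 gi L, 7 guk L, 8 lub L.
No heavy syllable in the domain; default to the penultimate syllable (second from the end) of the domain = syllable 7.
Primary stress: syllable 7 → ke.rop.muf.si.ni.gi.ˈguk.lub.dil.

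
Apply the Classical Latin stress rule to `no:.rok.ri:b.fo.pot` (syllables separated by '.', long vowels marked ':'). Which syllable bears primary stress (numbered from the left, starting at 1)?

Classical Latin: stress the penult if heavy (long vowel or closed), else the antepenult.
Weights: 3 ri:b H, 4 fo L, 5 pot H.
The penult (syllable 4, fo) is light, so stress falls on the antepenult (syllable 3, ri:b).
Stress on syllable 3: no:.rok.ˈri:b.fo.pot.

3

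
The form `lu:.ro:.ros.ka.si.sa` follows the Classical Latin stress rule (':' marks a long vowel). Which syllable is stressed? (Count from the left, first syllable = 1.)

4

Classical Latin: stress the penult if heavy (long vowel or closed), else the antepenult.
Weights: 4 ka L, 5 si L, 6 sa L.
The penult (syllable 5, si) is light, so stress falls on the antepenult (syllable 4, ka).
Stress on syllable 4: lu:.ro:.ros.ˈka.si.sa.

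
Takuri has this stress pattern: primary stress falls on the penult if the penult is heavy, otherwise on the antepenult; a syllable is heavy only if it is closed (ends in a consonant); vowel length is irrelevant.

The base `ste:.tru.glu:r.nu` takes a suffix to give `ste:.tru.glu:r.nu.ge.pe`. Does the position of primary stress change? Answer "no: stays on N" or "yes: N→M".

Base `ste:.tru.glu:r.nu` (4 syllables):
  Weights: 2 tru L, 3 glu:r H, 4 nu L.
  The penult (syllable 3, glu:r) is heavy, so it takes stress.
  → primary stress on syllable 3.
Suffixed `ste:.tru.glu:r.nu.ge.pe` (6 syllables):
  Weights: 4 nu L, 5 ge L, 6 pe L.
  The penult (syllable 5, ge) is light, so stress falls on the antepenult (syllable 4, nu).
  → primary stress on syllable 4.

yes: 3→4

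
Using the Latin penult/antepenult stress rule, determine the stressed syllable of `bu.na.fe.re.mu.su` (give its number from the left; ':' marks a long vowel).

Classical Latin: stress the penult if heavy (long vowel or closed), else the antepenult.
Weights: 4 re L, 5 mu L, 6 su L.
The penult (syllable 5, mu) is light, so stress falls on the antepenult (syllable 4, re).
Stress on syllable 4: bu.na.fe.ˈre.mu.su.

4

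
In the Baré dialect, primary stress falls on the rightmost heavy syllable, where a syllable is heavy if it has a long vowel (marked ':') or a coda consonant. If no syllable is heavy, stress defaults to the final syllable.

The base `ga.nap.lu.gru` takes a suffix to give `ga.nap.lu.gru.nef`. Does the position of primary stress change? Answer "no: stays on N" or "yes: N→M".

Base `ga.nap.lu.gru` (4 syllables):
  Weights: 1 ga L, 2 nap H, 3 lu L, 4 gru L.
  Heavy syllables in the domain: 2. The rightmost is syllable 2 (nap).
  → primary stress on syllable 2.
Suffixed `ga.nap.lu.gru.nef` (5 syllables):
  Weights: 1 ga L, 2 nap H, 3 lu L, 4 gru L, 5 nef H.
  Heavy syllables in the domain: 2, 5. The rightmost is syllable 5 (nef).
  → primary stress on syllable 5.

yes: 2→5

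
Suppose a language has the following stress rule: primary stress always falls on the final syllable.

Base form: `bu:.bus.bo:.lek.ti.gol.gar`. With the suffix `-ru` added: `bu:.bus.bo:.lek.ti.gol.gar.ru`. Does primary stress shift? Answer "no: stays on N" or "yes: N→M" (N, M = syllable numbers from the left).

Base `bu:.bus.bo:.lek.ti.gol.gar` (7 syllables):
  The word has 7 syllables; the final syllable is syllable 7 (gar).
  → primary stress on syllable 7.
Suffixed `bu:.bus.bo:.lek.ti.gol.gar.ru` (8 syllables):
  The word has 8 syllables; the final syllable is syllable 8 (ru).
  → primary stress on syllable 8.

yes: 7→8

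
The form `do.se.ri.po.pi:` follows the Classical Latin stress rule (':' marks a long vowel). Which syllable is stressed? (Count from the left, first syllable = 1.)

Classical Latin: stress the penult if heavy (long vowel or closed), else the antepenult.
Weights: 3 ri L, 4 po L, 5 pi: H.
The penult (syllable 4, po) is light, so stress falls on the antepenult (syllable 3, ri).
Stress on syllable 3: do.se.ˈri.po.pi:.

3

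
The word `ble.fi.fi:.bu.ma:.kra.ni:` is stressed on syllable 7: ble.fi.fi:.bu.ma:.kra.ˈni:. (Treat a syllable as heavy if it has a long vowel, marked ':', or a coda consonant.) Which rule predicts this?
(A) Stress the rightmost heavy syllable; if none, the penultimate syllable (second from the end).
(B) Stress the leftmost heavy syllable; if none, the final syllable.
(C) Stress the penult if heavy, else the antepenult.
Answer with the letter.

Rule A → syllable 7 ✓.
Rule B → syllable 3 (observed: 7).
Rule C → syllable 5 (observed: 7).

A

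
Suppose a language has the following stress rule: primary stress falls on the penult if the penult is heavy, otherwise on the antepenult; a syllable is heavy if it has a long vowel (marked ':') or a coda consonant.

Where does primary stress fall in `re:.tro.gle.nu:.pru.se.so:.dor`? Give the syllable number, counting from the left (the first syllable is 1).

7

Weights: 6 se L, 7 so: H, 8 dor H.
The penult (syllable 7, so:) is heavy, so it takes stress.
Primary stress: syllable 7 → re:.tro.gle.nu:.pru.se.ˈso:.dor.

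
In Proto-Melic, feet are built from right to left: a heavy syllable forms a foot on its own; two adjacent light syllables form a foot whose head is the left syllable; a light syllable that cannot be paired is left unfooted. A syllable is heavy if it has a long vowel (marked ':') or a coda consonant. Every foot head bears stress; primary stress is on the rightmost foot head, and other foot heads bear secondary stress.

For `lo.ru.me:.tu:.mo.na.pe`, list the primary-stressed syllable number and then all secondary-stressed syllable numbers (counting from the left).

Weights: 1 lo L, 2 ru L, 3 me: H, 4 tu: H, 5 mo L, 6 na L, 7 pe L.
Parse right to left (heavy = foot alone; LL = one foot; stranded L unfooted): (ˈlo.ru) (ˈme:) (ˈtu:) mo (ˈna.pe).
Foot heads: 1, 3, 4, 6.
Primary stress on the rightmost head = syllable 6.
Secondary stress on 1, 3, 4: ˌlo.ru.ˌme:.ˌtu:.mo.ˈna.pe.

primary 6, secondary 1, 3, 4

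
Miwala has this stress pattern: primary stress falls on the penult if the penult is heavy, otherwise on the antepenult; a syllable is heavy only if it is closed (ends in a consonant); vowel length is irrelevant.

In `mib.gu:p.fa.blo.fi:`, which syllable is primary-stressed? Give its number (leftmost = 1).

Weights: 3 fa L, 4 blo L, 5 fi: L.
The penult (syllable 4, blo) is light, so stress falls on the antepenult (syllable 3, fa).
Primary stress: syllable 3 → mib.gu:p.ˈfa.blo.fi:.

3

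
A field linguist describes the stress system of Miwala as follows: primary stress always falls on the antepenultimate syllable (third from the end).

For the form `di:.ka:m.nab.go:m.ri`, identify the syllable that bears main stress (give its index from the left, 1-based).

3

The word has 5 syllables; the antepenultimate syllable (third from the end) is syllable 3 (nab).
Primary stress: syllable 3 → di:.ka:m.ˈnab.go:m.ri.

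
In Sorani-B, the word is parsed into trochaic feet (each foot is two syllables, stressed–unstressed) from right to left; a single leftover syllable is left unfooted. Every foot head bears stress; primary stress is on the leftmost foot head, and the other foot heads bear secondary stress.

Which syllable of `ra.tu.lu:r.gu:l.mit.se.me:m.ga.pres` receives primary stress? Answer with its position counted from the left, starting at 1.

2

Parse right to left into trochaic (ˈσσ) feet: ra (ˈtu.lu:r) (ˈgu:l.mit) (ˈse.me:m) (ˈga.pres). Syllable 1 is left unfooted.
Foot heads (stressed positions): 2, 4, 6, 8.
End Rule Leftmost: primary stress on the leftmost head = syllable 2.
Primary stress: syllable 2 → ra.ˈtu.lu:r.gu:l.mit.se.me:m.ga.pres.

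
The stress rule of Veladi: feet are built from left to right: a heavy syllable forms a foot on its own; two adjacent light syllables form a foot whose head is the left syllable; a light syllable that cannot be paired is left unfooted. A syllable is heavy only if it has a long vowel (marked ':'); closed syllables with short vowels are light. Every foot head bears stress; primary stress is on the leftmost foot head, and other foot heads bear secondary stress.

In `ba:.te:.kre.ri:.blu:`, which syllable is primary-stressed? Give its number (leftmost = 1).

Weights: 1 ba: H, 2 te: H, 3 kre L, 4 ri: H, 5 blu: H.
Parse left to right (heavy = foot alone; LL = one foot; stranded L unfooted): (ˈba:) (ˈte:) kre (ˈri:) (ˈblu:).
Foot heads: 1, 2, 4, 5.
Primary stress on the leftmost head = syllable 1.
Primary stress: syllable 1 → ˈba:.te:.kre.ri:.blu:.

1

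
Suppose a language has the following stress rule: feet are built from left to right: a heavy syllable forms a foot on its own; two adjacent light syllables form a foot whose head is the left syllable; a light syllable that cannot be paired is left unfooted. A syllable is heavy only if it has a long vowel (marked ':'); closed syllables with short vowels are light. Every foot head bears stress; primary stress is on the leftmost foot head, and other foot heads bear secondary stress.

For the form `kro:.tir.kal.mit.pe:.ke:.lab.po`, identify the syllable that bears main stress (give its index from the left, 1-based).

Weights: 1 kro: H, 2 tir L, 3 kal L, 4 mit L, 5 pe: H, 6 ke: H, 7 lab L, 8 po L.
Parse left to right (heavy = foot alone; LL = one foot; stranded L unfooted): (ˈkro:) (ˈtir.kal) mit (ˈpe:) (ˈke:) (ˈlab.po).
Foot heads: 1, 2, 5, 6, 7.
Primary stress on the leftmost head = syllable 1.
Primary stress: syllable 1 → ˈkro:.tir.kal.mit.pe:.ke:.lab.po.

1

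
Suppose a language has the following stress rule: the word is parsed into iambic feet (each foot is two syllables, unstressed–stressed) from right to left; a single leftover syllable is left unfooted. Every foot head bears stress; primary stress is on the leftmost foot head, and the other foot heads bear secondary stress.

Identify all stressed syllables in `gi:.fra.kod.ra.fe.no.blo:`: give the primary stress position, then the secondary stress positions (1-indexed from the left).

primary 3, secondary 5, 7

Parse right to left into iambic (σˈσ) feet: gi: (fra.ˈkod) (ra.ˈfe) (no.ˈblo:). Syllable 1 is left unfooted.
Foot heads (stressed positions): 3, 5, 7.
End Rule Leftmost: primary stress on the leftmost head = syllable 3.
Secondary stress on 5, 7: gi:.fra.ˈkod.ra.ˌfe.no.ˌblo:.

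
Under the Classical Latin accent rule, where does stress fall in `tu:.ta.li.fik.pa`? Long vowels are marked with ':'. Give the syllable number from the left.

Classical Latin: stress the penult if heavy (long vowel or closed), else the antepenult.
Weights: 3 li L, 4 fik H, 5 pa L.
The penult (syllable 4, fik) is heavy, so it takes stress.
Stress on syllable 4: tu:.ta.li.ˈfik.pa.

4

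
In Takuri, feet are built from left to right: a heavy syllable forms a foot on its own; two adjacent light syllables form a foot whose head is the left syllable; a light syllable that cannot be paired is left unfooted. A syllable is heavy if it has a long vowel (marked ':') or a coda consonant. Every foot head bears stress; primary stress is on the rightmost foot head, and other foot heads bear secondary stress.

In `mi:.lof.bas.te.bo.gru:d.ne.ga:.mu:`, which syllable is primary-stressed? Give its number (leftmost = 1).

9

Weights: 1 mi: H, 2 lof H, 3 bas H, 4 te L, 5 bo L, 6 gru:d H, 7 ne L, 8 ga: H, 9 mu: H.
Parse left to right (heavy = foot alone; LL = one foot; stranded L unfooted): (ˈmi:) (ˈlof) (ˈbas) (ˈte.bo) (ˈgru:d) ne (ˈga:) (ˈmu:).
Foot heads: 1, 2, 3, 4, 6, 8, 9.
Primary stress on the rightmost head = syllable 9.
Primary stress: syllable 9 → mi:.lof.bas.te.bo.gru:d.ne.ga:.ˈmu:.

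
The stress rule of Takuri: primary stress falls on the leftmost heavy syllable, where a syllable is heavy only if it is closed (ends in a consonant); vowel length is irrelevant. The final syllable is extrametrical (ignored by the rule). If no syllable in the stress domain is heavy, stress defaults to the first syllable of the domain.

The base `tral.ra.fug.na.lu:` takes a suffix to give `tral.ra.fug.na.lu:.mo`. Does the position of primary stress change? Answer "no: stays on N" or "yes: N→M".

no: stays on 1

Base `tral.ra.fug.na.lu:` (5 syllables):
  The final syllable (5, lu:) is extrametrical; the stress domain is syllables 1–4.
  Weights: 1 tral H, 2 ra L, 3 fug H, 4 na L.
  Heavy syllables in the domain: 1, 3. The leftmost is syllable 1 (tral).
  → primary stress on syllable 1.
Suffixed `tral.ra.fug.na.lu:.mo` (6 syllables):
  The final syllable (6, mo) is extrametrical; the stress domain is syllables 1–5.
  Weights: 1 tral H, 2 ra L, 3 fug H, 4 na L, 5 lu: L.
  Heavy syllables in the domain: 1, 3. The leftmost is syllable 1 (tral).
  → primary stress on syllable 1.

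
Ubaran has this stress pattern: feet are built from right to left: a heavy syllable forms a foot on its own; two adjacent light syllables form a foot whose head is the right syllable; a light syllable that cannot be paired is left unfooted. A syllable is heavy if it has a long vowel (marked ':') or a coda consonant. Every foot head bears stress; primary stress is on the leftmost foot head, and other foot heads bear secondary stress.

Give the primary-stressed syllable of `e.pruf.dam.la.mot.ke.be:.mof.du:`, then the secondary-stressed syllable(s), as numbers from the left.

Weights: 1 e L, 2 pruf H, 3 dam H, 4 la L, 5 mot H, 6 ke L, 7 be: H, 8 mof H, 9 du: H.
Parse right to left (heavy = foot alone; LL = one foot; stranded L unfooted): e (ˈpruf) (ˈdam) la (ˈmot) ke (ˈbe:) (ˈmof) (ˈdu:).
Foot heads: 2, 3, 5, 7, 8, 9.
Primary stress on the leftmost head = syllable 2.
Secondary stress on 3, 5, 7, 8, 9: e.ˈpruf.ˌdam.la.ˌmot.ke.ˌbe:.ˌmof.ˌdu:.

primary 2, secondary 3, 5, 7, 8, 9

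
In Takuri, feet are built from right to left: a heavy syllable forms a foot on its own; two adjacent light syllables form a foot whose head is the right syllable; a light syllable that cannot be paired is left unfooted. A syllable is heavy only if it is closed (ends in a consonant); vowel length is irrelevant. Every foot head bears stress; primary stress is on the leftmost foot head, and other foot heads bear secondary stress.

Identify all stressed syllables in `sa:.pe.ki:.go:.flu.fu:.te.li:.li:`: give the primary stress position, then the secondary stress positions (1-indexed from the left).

Weights: 1 sa: L, 2 pe L, 3 ki: L, 4 go: L, 5 flu L, 6 fu: L, 7 te L, 8 li: L, 9 li: L.
Parse right to left (heavy = foot alone; LL = one foot; stranded L unfooted): sa: (pe.ˈki:) (go:.ˈflu) (fu:.ˈte) (li:.ˈli:).
Foot heads: 3, 5, 7, 9.
Primary stress on the leftmost head = syllable 3.
Secondary stress on 5, 7, 9: sa:.pe.ˈki:.go:.ˌflu.fu:.ˌte.li:.ˌli:.

primary 3, secondary 5, 7, 9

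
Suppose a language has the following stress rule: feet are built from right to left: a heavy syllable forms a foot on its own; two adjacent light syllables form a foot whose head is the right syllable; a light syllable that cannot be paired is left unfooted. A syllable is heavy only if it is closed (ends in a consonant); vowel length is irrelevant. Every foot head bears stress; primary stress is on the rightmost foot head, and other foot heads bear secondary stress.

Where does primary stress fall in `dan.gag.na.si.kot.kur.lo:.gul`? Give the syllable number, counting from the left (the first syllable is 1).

8

Weights: 1 dan H, 2 gag H, 3 na L, 4 si L, 5 kot H, 6 kur H, 7 lo: L, 8 gul H.
Parse right to left (heavy = foot alone; LL = one foot; stranded L unfooted): (ˈdan) (ˈgag) (na.ˈsi) (ˈkot) (ˈkur) lo: (ˈgul).
Foot heads: 1, 2, 4, 5, 6, 8.
Primary stress on the rightmost head = syllable 8.
Primary stress: syllable 8 → dan.gag.na.si.kot.kur.lo:.ˈgul.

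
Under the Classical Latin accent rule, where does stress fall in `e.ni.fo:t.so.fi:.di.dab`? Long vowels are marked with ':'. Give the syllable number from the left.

Classical Latin: stress the penult if heavy (long vowel or closed), else the antepenult.
Weights: 5 fi: H, 6 di L, 7 dab H.
The penult (syllable 6, di) is light, so stress falls on the antepenult (syllable 5, fi:).
Stress on syllable 5: e.ni.fo:t.so.ˈfi:.di.dab.

5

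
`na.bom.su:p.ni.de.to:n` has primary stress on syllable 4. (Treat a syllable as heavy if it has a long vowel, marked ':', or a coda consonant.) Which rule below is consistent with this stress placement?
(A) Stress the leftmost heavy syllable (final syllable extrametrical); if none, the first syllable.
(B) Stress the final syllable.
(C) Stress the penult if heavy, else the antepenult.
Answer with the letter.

Rule A → syllable 2 (observed: 4).
Rule B → syllable 6 (observed: 4).
Rule C → syllable 4 ✓.

C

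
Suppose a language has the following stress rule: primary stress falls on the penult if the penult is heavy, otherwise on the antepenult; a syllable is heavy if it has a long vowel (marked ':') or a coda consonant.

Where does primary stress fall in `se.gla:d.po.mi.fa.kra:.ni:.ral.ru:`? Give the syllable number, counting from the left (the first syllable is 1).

8

Weights: 7 ni: H, 8 ral H, 9 ru: H.
The penult (syllable 8, ral) is heavy, so it takes stress.
Primary stress: syllable 8 → se.gla:d.po.mi.fa.kra:.ni:.ˈral.ru:.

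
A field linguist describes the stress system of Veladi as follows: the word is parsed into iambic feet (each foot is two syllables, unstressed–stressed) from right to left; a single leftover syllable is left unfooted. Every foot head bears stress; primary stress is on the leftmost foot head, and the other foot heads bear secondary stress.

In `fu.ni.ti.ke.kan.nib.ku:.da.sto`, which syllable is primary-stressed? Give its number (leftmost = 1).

3

Parse right to left into iambic (σˈσ) feet: fu (ni.ˈti) (ke.ˈkan) (nib.ˈku:) (da.ˈsto). Syllable 1 is left unfooted.
Foot heads (stressed positions): 3, 5, 7, 9.
End Rule Leftmost: primary stress on the leftmost head = syllable 3.
Primary stress: syllable 3 → fu.ni.ˈti.ke.kan.nib.ku:.da.sto.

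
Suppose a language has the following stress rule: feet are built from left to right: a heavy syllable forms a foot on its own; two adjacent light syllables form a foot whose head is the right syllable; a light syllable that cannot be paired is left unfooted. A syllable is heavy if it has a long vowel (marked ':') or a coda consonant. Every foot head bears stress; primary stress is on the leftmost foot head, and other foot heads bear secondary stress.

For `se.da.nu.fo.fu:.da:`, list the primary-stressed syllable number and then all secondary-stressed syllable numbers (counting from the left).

Weights: 1 se L, 2 da L, 3 nu L, 4 fo L, 5 fu: H, 6 da: H.
Parse left to right (heavy = foot alone; LL = one foot; stranded L unfooted): (se.ˈda) (nu.ˈfo) (ˈfu:) (ˈda:).
Foot heads: 2, 4, 5, 6.
Primary stress on the leftmost head = syllable 2.
Secondary stress on 4, 5, 6: se.ˈda.nu.ˌfo.ˌfu:.ˌda:.

primary 2, secondary 4, 5, 6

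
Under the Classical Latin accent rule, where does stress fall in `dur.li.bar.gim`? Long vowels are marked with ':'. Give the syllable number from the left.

Classical Latin: stress the penult if heavy (long vowel or closed), else the antepenult.
Weights: 2 li L, 3 bar H, 4 gim H.
The penult (syllable 3, bar) is heavy, so it takes stress.
Stress on syllable 3: dur.li.ˈbar.gim.

3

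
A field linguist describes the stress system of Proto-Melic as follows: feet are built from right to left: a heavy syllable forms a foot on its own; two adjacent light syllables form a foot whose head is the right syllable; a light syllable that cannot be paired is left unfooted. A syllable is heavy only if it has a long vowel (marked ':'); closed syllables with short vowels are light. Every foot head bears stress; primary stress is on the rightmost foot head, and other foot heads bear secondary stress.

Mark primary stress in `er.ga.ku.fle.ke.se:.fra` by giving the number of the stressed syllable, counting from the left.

6

Weights: 1 er L, 2 ga L, 3 ku L, 4 fle L, 5 ke L, 6 se: H, 7 fra L.
Parse right to left (heavy = foot alone; LL = one foot; stranded L unfooted): er (ga.ˈku) (fle.ˈke) (ˈse:) fra.
Foot heads: 3, 5, 6.
Primary stress on the rightmost head = syllable 6.
Primary stress: syllable 6 → er.ga.ku.fle.ke.ˈse:.fra.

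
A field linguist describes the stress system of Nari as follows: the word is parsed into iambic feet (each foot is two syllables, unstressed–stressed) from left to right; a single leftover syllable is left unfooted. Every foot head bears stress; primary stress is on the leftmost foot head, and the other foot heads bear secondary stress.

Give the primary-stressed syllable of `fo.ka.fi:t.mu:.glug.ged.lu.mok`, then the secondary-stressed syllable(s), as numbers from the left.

Parse left to right into iambic (σˈσ) feet: (fo.ˈka) (fi:t.ˈmu:) (glug.ˈged) (lu.ˈmok).
Foot heads (stressed positions): 2, 4, 6, 8.
End Rule Leftmost: primary stress on the leftmost head = syllable 2.
Secondary stress on 4, 6, 8: fo.ˈka.fi:t.ˌmu:.glug.ˌged.lu.ˌmok.

primary 2, secondary 4, 6, 8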